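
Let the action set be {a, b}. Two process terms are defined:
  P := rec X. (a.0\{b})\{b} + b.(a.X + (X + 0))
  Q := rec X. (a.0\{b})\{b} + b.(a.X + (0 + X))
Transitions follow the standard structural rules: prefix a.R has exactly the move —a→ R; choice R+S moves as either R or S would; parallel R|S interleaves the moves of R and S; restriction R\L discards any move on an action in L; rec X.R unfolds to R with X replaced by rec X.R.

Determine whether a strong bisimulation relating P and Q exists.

YES

P's transition system — 3 states:
  p0 = rec X. (a.0\{b})\{b} + b.(a.X + (X + 0)) :: --a--▸ p1, --b--▸ p2
  p1 = 0\{b}\{b} :: stopped
  p2 = a.(rec X. (a.0\{b})\{b} + b.(a.X + (X + 0))) + ((rec X. (a.0\{b})\{b} + b.(a.X + (X + 0))) + 0) :: --a--▸ p0, --a--▸ p1, --b--▸ p2
Q's transition system — 3 states:
  q0 = rec X. (a.0\{b})\{b} + b.(a.X + (0 + X)) :: --a--▸ q1, --b--▸ q2
  q1 = 0\{b}\{b} :: stopped
  q2 = a.(rec X. (a.0\{b})\{b} + b.(a.X + (0 + X))) + (0 + (rec X. (a.0\{b})\{b} + b.(a.X + (0 + X)))) :: --a--▸ q0, --a--▸ q1, --b--▸ q2
Coarsest stable partition (strong bisimilarity classes):
  B0 = {p0, q0}
  B1 = {p1, q1}
  B2 = {p2, q2}
p0 ∈ B0, q0 ∈ B0 → same block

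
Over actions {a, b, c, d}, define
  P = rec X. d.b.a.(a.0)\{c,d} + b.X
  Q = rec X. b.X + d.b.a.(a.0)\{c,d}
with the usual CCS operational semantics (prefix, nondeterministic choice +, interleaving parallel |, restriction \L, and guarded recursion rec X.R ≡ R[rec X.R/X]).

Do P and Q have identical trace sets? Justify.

YES

Reachable graph of P (5 states):
  s0 = rec X. d.b.a.(a.0)\{c,d} + b.X ⊢ -b-> s0, -d-> s1
  s1 = b.a.(a.0)\{c,d} ⊢ -b-> s2
  s2 = a.(a.0)\{c,d} ⊢ -a-> s3
  s3 = (a.0)\{c,d} ⊢ -a-> s4
  s4 = 0\{c,d} ⊢ deadlocked
Reachable graph of Q (5 states):
  t0 = rec X. b.X + d.b.a.(a.0)\{c,d} ⊢ -b-> t0, -d-> t1
  t1 = b.a.(a.0)\{c,d} ⊢ -b-> t2
  t2 = a.(a.0)\{c,d} ⊢ -a-> t3
  t3 = (a.0)\{c,d} ⊢ -a-> t4
  t4 = 0\{c,d} ⊢ deadlocked
Partition-refinement fixed point:
  B0 = {s0, t0}
  B1 = {s1, t1}
  B2 = {s2, t2}
  B3 = {s3, t3}
  B4 = {s4, t4}
s0 ∈ B0, t0 ∈ B0 → same block
Bisimilar ⇒ trace-equivalent.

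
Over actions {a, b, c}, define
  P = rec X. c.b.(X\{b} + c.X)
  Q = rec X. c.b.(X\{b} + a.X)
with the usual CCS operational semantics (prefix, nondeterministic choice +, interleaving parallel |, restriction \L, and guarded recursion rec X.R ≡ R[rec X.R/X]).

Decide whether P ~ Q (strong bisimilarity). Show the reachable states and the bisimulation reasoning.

NO

Reachable graph of P (4 states):
  u0 = rec X. c.b.(X\{b} + c.X) → -c-> u1
  u1 = b.((rec X. c.b.(X\{b} + c.X))\{b} + c.(rec X. c.b.(X\{b} + c.X))) → -b-> u2
  u2 = (rec X. c.b.(X\{b} + c.X))\{b} + c.(rec X. c.b.(X\{b} + c.X)) → -c-> u0, -c-> u3
  u3 = (b.((rec X. c.b.(X\{b} + c.X))\{b} + c.(rec X. c.b.(X\{b} + c.X))))\{b} → (no moves)
Reachable graph of Q (4 states):
  v0 = rec X. c.b.(X\{b} + a.X) → -c-> v1
  v1 = b.((rec X. c.b.(X\{b} + a.X))\{b} + a.(rec X. c.b.(X\{b} + a.X))) → -b-> v2
  v2 = (rec X. c.b.(X\{b} + a.X))\{b} + a.(rec X. c.b.(X\{b} + a.X)) → -a-> v0, -c-> v3
  v3 = (b.((rec X. c.b.(X\{b} + a.X))\{b} + a.(rec X. c.b.(X\{b} + a.X))))\{b} → (no moves)
Bisimilarity quotient blocks:
  B0 = {u0}
  B1 = {u1}
  B2 = {u2}
  B3 = {u3, v3}
  B4 = {v0}
  B5 = {v1}
  B6 = {v2}
u0 ∈ B0, v0 ∈ B4 → different blocks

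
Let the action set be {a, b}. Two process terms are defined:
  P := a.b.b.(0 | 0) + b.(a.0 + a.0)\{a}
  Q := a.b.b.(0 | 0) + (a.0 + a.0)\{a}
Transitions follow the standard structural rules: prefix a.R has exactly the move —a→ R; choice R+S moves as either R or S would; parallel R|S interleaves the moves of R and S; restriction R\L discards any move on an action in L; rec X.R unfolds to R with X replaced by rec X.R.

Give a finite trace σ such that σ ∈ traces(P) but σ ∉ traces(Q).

b

LTS(P): 5 reachable states
  u0 = a.b.b.(0 | 0) + b.(a.0 + a.0)\{a} | --a--▸ u1, --b--▸ u2
  u1 = b.b.(0 | 0) | --b--▸ u3
  u2 = (a.0 + a.0)\{a} | (no moves)
  u3 = b.(0 | 0) | --b--▸ u4
  u4 = 0 | 0 | (no moves)
LTS(Q): 4 reachable states
  v0 = a.b.b.(0 | 0) + (a.0 + a.0)\{a} | --a--▸ v1
  v1 = b.b.(0 | 0) | --b--▸ v2
  v2 = b.(0 | 0) | --b--▸ v3
  v3 = 0 | 0 | (no moves)
Trace ⟨b⟩ through P, begin at {u0}:
  after b @ step 1: {u2}
  — P admits the full trace.
Trace ⟨b⟩ through Q, begin at {v0}:
  after b @ step 1: ∅  — Q cannot continue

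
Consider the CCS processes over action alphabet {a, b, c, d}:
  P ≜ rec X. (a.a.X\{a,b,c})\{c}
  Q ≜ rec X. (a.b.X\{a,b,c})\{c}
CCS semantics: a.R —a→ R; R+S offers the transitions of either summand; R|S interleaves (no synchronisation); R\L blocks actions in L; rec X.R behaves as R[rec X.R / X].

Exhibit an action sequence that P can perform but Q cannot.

LTS(P): 3 reachable states
  s0 = rec X. (a.a.X\{a,b,c})\{c} → ··a··> s1
  s1 = (a.(rec X. (a.a.X\{a,b,c})\{c})\{a,b,c})\{c} → ··a··> s2
  s2 = (rec X. (a.a.X\{a,b,c})\{c})\{a,b,c}\{c} → ∅
LTS(Q): 3 reachable states
  t0 = rec X. (a.b.X\{a,b,c})\{c} → ··a··> t1
  t1 = (b.(rec X. (a.b.X\{a,b,c})\{c})\{a,b,c})\{c} → ··b··> t2
  t2 = (rec X. (a.b.X\{a,b,c})\{c})\{a,b,c}\{c} → ∅
Trace ⟨aa⟩ through P, begin at {s0}:
  after a @ step 1: {s1}
  after a @ step 2: {s2}
  ✓ P
Trace ⟨aa⟩ through Q, begin at {t0}:
  after a @ step 1: {t1}
  after a @ step 2: ∅  — Q cannot continue

aa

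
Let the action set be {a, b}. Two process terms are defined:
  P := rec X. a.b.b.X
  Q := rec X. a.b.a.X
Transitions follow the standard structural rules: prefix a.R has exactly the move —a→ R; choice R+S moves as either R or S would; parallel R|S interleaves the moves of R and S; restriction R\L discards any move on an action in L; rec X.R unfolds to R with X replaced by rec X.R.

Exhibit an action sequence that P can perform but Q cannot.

P's transition system — 3 states:
  s0 = rec X. a.b.b.X | --a--▸ s1
  s1 = b.b.(rec X. a.b.b.X) | --b--▸ s2
  s2 = b.(rec X. a.b.b.X) | --b--▸ s0
Q's transition system — 3 states:
  t0 = rec X. a.b.a.X | --a--▸ t1
  t1 = b.a.(rec X. a.b.a.X) | --b--▸ t2
  t2 = a.(rec X. a.b.a.X) | --a--▸ t0
Trace ⟨abb⟩ through P, begin at {s0}:
  [1] a ⇒ {s1}
  [2] b ⇒ {s2}
  [3] b ⇒ {s0}
  P completes σ.
Trace ⟨abb⟩ through Q, begin at {t0}:
  [1] a ⇒ {t1}
  [2] b ⇒ {t2}
  [3] b ⇒ ∅  — Q cannot continue

abb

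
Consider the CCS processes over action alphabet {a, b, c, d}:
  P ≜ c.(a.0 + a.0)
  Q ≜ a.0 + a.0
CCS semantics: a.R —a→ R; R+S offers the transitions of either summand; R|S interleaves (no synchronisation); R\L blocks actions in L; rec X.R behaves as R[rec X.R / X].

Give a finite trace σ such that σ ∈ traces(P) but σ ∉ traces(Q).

c

P's transition system — 3 states:
  u0 = c.(a.0 + a.0) :: --c--▸ u1
  u1 = a.0 + a.0 :: --a--▸ u2
  u2 = 0 :: ·
Q's transition system — 2 states:
  v0 = a.0 + a.0 :: --a--▸ v1
  v1 = 0 :: ·
Executing c from P (initial set {u0}):
  [1] c ⇒ {u1}
  — P admits the full trace.
Executing c from Q (initial set {v0}):
  [1] c ⇒ ∅  — Q cannot continue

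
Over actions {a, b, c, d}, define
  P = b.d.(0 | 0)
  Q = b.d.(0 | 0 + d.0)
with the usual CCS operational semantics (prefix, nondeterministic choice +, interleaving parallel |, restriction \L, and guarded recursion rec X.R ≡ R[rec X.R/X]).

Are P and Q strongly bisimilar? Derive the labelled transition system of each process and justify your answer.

LTS(P): 3 reachable states
  s0 = b.d.(0 | 0) :: --b--▸ s1
  s1 = d.(0 | 0) :: --d--▸ s2
  s2 = 0 | 0 :: stopped
LTS(Q): 4 reachable states
  t0 = b.d.(0 | 0 + d.0) :: --b--▸ t1
  t1 = d.(0 | 0 + d.0) :: --d--▸ t2
  t2 = 0 | 0 + d.0 :: --d--▸ t3
  t3 = 0 :: stopped
Coarsest stable partition (strong bisimilarity classes):
  B0 = {s0}
  B1 = {s1, t2}
  B2 = {s2, t3}
  B3 = {t0}
  B4 = {t1}
s0 ∈ B0, t0 ∈ B3 → different blocks

P ≁ Q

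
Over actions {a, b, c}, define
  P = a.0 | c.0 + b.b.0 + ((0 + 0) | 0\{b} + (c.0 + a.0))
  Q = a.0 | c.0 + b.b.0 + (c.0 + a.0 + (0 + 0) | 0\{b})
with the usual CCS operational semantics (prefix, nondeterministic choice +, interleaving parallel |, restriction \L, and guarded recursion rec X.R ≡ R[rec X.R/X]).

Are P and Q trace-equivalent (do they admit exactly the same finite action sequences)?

P's transition system — 6 states:
  p0 = a.0 | c.0 + b.b.0 + ((0 + 0) | 0\{b} + (c.0 + a.0)) :: ··a··> p1, ··a··> p2, ··b··> p3, ··c··> p1, ··c··> p4
  p1 = 0 :: deadlocked
  p2 = 0 | c.0 :: ··c··> p5
  p3 = b.0 :: ··b··> p1
  p4 = a.0 | 0 :: ··a··> p5
  p5 = 0 | 0 :: deadlocked
Q's transition system — 6 states:
  q0 = a.0 | c.0 + b.b.0 + (c.0 + a.0 + (0 + 0) | 0\{b}) :: ··a··> q1, ··a··> q2, ··b··> q3, ··c··> q1, ··c··> q4
  q1 = 0 :: deadlocked
  q2 = 0 | c.0 :: ··c··> q5
  q3 = b.0 :: ··b··> q1
  q4 = a.0 | 0 :: ··a··> q5
  q5 = 0 | 0 :: deadlocked
Partition-refinement fixed point:
  B0 = {p0, q0}
  B1 = {p1, p5, q1, q5}
  B2 = {p3, q3}
  B3 = {p4, q4}
  B4 = {p2, q2}
p0 ∈ B0, q0 ∈ B0 → same block
Bisimilar ⇒ trace-equivalent.

YES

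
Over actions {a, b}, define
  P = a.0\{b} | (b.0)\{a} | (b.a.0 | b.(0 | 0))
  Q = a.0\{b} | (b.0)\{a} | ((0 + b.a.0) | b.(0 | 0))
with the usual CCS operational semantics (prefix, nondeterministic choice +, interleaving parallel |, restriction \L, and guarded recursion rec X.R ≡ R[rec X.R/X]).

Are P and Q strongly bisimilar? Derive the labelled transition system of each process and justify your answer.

bisimilar

Reachable graph of P (24 states):
  u0 = a.0\{b} | (b.0)\{a} | (b.a.0 | b.(0 | 0)) :: ··a··> u1, ··b··> u2, ··b··> u3, ··b··> u4
  u1 = 0\{b} | (b.0)\{a} | (b.a.0 | b.(0 | 0)) :: ··b··> u5, ··b··> u6, ··b··> u7
  u2 = a.0\{b} | (b.0)\{a} | (a.0 | b.(0 | 0)) :: ··a··> u5, ··a··> u8, ··b··> u10, ··b··> u9
  u3 = a.0\{b} | (b.0)\{a} | (b.a.0 | (0 | 0)) :: ··a··> u6, ··b··> u11, ··b··> u9
  u4 = a.0\{b} | 0\{a} | (b.a.0 | b.(0 | 0)) :: ··a··> u7, ··b··> u10, ··b··> u11
  u5 = 0\{b} | (b.0)\{a} | (a.0 | b.(0 | 0)) :: ··a··> u12, ··b··> u13, ··b··> u14
  u6 = 0\{b} | (b.0)\{a} | (b.a.0 | (0 | 0)) :: ··b··> u13, ··b··> u15
  u7 = 0\{b} | 0\{a} | (b.a.0 | b.(0 | 0)) :: ··b··> u14, ··b··> u15
  u8 = a.0\{b} | (b.0)\{a} | (0 | b.(0 | 0)) :: ··a··> u12, ··b··> u16, ··b··> u17
  u9 = a.0\{b} | (b.0)\{a} | (a.0 | (0 | 0)) :: ··a··> u13, ··a··> u16, ··b··> u18
  u10 = a.0\{b} | 0\{a} | (a.0 | b.(0 | 0)) :: ··a··> u14, ··a··> u17, ··b··> u18
  u11 = a.0\{b} | 0\{a} | (b.a.0 | (0 | 0)) :: ··a··> u15, ··b··> u18
  u12 = 0\{b} | (b.0)\{a} | (0 | b.(0 | 0)) :: ··b··> u19, ··b··> u20
  u13 = 0\{b} | (b.0)\{a} | (a.0 | (0 | 0)) :: ··a··> u19, ··b··> u21
  u14 = 0\{b} | 0\{a} | (a.0 | b.(0 | 0)) :: ··a··> u20, ··b··> u21
  u15 = 0\{b} | 0\{a} | (b.a.0 | (0 | 0)) :: ··b··> u21
  u16 = a.0\{b} | (b.0)\{a} | (0 | (0 | 0)) :: ··a··> u19, ··b··> u22
  u17 = a.0\{b} | 0\{a} | (0 | b.(0 | 0)) :: ··a··> u20, ··b··> u22
  u18 = a.0\{b} | 0\{a} | (a.0 | (0 | 0)) :: ··a··> u21, ··a··> u22
  u19 = 0\{b} | (b.0)\{a} | (0 | (0 | 0)) :: ··b··> u23
  u20 = 0\{b} | 0\{a} | (0 | b.(0 | 0)) :: ··b··> u23
  u21 = 0\{b} | 0\{a} | (a.0 | (0 | 0)) :: ··a··> u23
  u22 = a.0\{b} | 0\{a} | (0 | (0 | 0)) :: ··a··> u23
  u23 = 0\{b} | 0\{a} | (0 | (0 | 0)) :: (no moves)
Reachable graph of Q (24 states):
  v0 = a.0\{b} | (b.0)\{a} | ((0 + b.a.0) | b.(0 | 0)) :: ··a··> v1, ··b··> v2, ··b··> v3, ··b··> v4
  v1 = 0\{b} | (b.0)\{a} | ((0 + b.a.0) | b.(0 | 0)) :: ··b··> v5, ··b··> v6, ··b··> v7
  v2 = a.0\{b} | (b.0)\{a} | ((0 + b.a.0) | (0 | 0)) :: ··a··> v5, ··b··> v8, ··b··> v9
  v3 = a.0\{b} | (b.0)\{a} | (a.0 | b.(0 | 0)) :: ··a··> v10, ··a··> v6, ··b··> v11, ··b··> v8
  v4 = a.0\{b} | 0\{a} | ((0 + b.a.0) | b.(0 | 0)) :: ··a··> v7, ··b··> v11, ··b··> v9
  v5 = 0\{b} | (b.0)\{a} | ((0 + b.a.0) | (0 | 0)) :: ··b··> v12, ··b··> v13
  v6 = 0\{b} | (b.0)\{a} | (a.0 | b.(0 | 0)) :: ··a··> v14, ··b··> v12, ··b··> v15
  v7 = 0\{b} | 0\{a} | ((0 + b.a.0) | b.(0 | 0)) :: ··b··> v13, ··b··> v15
  v8 = a.0\{b} | (b.0)\{a} | (a.0 | (0 | 0)) :: ··a··> v12, ··a··> v16, ··b··> v17
  v9 = a.0\{b} | 0\{a} | ((0 + b.a.0) | (0 | 0)) :: ··a··> v13, ··b··> v17
  v10 = a.0\{b} | (b.0)\{a} | (0 | b.(0 | 0)) :: ··a··> v14, ··b··> v16, ··b··> v18
  v11 = a.0\{b} | 0\{a} | (a.0 | b.(0 | 0)) :: ··a··> v15, ··a··> v18, ··b··> v17
  v12 = 0\{b} | (b.0)\{a} | (a.0 | (0 | 0)) :: ··a··> v19, ··b··> v20
  v13 = 0\{b} | 0\{a} | ((0 + b.a.0) | (0 | 0)) :: ··b··> v20
  v14 = 0\{b} | (b.0)\{a} | (0 | b.(0 | 0)) :: ··b··> v19, ··b··> v21
  v15 = 0\{b} | 0\{a} | (a.0 | b.(0 | 0)) :: ··a··> v21, ··b··> v20
  v16 = a.0\{b} | (b.0)\{a} | (0 | (0 | 0)) :: ··a··> v19, ··b··> v22
  v17 = a.0\{b} | 0\{a} | (a.0 | (0 | 0)) :: ··a··> v20, ··a··> v22
  v18 = a.0\{b} | 0\{a} | (0 | b.(0 | 0)) :: ··a··> v21, ··b··> v22
  v19 = 0\{b} | (b.0)\{a} | (0 | (0 | 0)) :: ··b··> v23
  v20 = 0\{b} | 0\{a} | (a.0 | (0 | 0)) :: ··a··> v23
  v21 = 0\{b} | 0\{a} | (0 | b.(0 | 0)) :: ··b··> v23
  v22 = a.0\{b} | 0\{a} | (0 | (0 | 0)) :: ··a··> v23
  v23 = 0\{b} | 0\{a} | (0 | (0 | 0)) :: (no moves)
Partition-refinement fixed point:
  B0 = {u0, v0}
  B1 = {u2, v3}
  B2 = {u5, u8, v10, v6}
  B3 = {u13, u14, u16, u17, v12, v15, v16, v18}
  B4 = {u19, u20, v19, v21}
  B5 = {u23, v23}
  B6 = {u21, u22, v20, v22}
  B7 = {u12, v14}
  B8 = {u10, u9, v11, v8}
  B9 = {u18, v17}
  B10 = {u3, u4, v2, v4}
  B11 = {u11, v9}
  B12 = {u15, v13}
  B13 = {u6, u7, v5, v7}
  B14 = {u1, v1}
u0 ∈ B0, v0 ∈ B0 → same block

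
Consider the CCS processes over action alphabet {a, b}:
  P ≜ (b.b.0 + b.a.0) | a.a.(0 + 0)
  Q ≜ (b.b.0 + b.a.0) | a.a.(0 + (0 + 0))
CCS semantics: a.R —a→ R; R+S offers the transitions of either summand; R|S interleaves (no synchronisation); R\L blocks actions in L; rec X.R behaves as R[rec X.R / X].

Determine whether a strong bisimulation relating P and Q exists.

LTS(P): 12 reachable states
  s0 = (b.b.0 + b.a.0) | a.a.(0 + 0) → -a-> s1, -b-> s2, -b-> s3
  s1 = (b.b.0 + b.a.0) | a.(0 + 0) → -a-> s4, -b-> s5, -b-> s6
  s2 = a.0 | a.a.(0 + 0) → -a-> s5, -a-> s7
  s3 = b.0 | a.a.(0 + 0) → -a-> s6, -b-> s7
  s4 = (b.b.0 + b.a.0) | (0 + 0) → -b-> s8, -b-> s9
  s5 = a.0 | a.(0 + 0) → -a-> s10, -a-> s8
  s6 = b.0 | a.(0 + 0) → -a-> s9, -b-> s10
  s7 = 0 | a.a.(0 + 0) → -a-> s10
  s8 = a.0 | (0 + 0) → -a-> s11
  s9 = b.0 | (0 + 0) → -b-> s11
  s10 = 0 | a.(0 + 0) → -a-> s11
  s11 = 0 | (0 + 0) → deadlocked
LTS(Q): 12 reachable states
  t0 = (b.b.0 + b.a.0) | a.a.(0 + (0 + 0)) → -a-> t1, -b-> t2, -b-> t3
  t1 = (b.b.0 + b.a.0) | a.(0 + (0 + 0)) → -a-> t4, -b-> t5, -b-> t6
  t2 = a.0 | a.a.(0 + (0 + 0)) → -a-> t5, -a-> t7
  t3 = b.0 | a.a.(0 + (0 + 0)) → -a-> t6, -b-> t7
  t4 = (b.b.0 + b.a.0) | (0 + (0 + 0)) → -b-> t8, -b-> t9
  t5 = a.0 | a.(0 + (0 + 0)) → -a-> t10, -a-> t8
  t6 = b.0 | a.(0 + (0 + 0)) → -a-> t9, -b-> t10
  t7 = 0 | a.a.(0 + (0 + 0)) → -a-> t10
  t8 = a.0 | (0 + (0 + 0)) → -a-> t11
  t9 = b.0 | (0 + (0 + 0)) → -b-> t11
  t10 = 0 | a.(0 + (0 + 0)) → -a-> t11
  t11 = 0 | (0 + (0 + 0)) → deadlocked
Bisimilarity quotient blocks:
  B0 = {s0, t0}
  B1 = {s3, t3}
  B2 = {s6, t6}
  B3 = {s9, t9}
  B4 = {s11, t11}
  B5 = {s10, s8, t10, t8}
  B6 = {s5, s7, t5, t7}
  B7 = {s2, t2}
  B8 = {s1, t1}
  B9 = {s4, t4}
s0 ∈ B0, t0 ∈ B0 → same block

P ~ Q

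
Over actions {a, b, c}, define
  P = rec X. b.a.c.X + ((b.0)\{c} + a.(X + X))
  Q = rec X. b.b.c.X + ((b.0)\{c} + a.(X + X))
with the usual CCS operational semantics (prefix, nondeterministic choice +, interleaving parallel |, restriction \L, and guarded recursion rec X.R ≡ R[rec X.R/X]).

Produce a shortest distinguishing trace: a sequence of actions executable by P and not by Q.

ba

P's transition system — 5 states:
  p0 = rec X. b.a.c.X + ((b.0)\{c} + a.(X + X)) has moves -a-> p1, -b-> p2, -b-> p3
  p1 = (rec X. b.a.c.X + ((b.0)\{c} + a.(X + X))) + (rec X. b.a.c.X + ((b.0)\{c} + a.(X + X))) has moves -a-> p1, -b-> p2, -b-> p3
  p2 = 0\{c} has moves ∅
  p3 = a.c.(rec X. b.a.c.X + ((b.0)\{c} + a.(X + X))) has moves -a-> p4
  p4 = c.(rec X. b.a.c.X + ((b.0)\{c} + a.(X + X))) has moves -c-> p0
Q's transition system — 5 states:
  q0 = rec X. b.b.c.X + ((b.0)\{c} + a.(X + X)) has moves -a-> q1, -b-> q2, -b-> q3
  q1 = (rec X. b.b.c.X + ((b.0)\{c} + a.(X + X))) + (rec X. b.b.c.X + ((b.0)\{c} + a.(X + X))) has moves -a-> q1, -b-> q2, -b-> q3
  q2 = 0\{c} has moves ∅
  q3 = b.c.(rec X. b.b.c.X + ((b.0)\{c} + a.(X + X))) has moves -b-> q4
  q4 = c.(rec X. b.b.c.X + ((b.0)\{c} + a.(X + X))) has moves -c-> q0
Executing ba from P (initial set {p0}):
  after b @ step 1: {p2, p3}
  after a @ step 2: {p4}
  — P admits the full trace.
Executing ba from Q (initial set {q0}):
  after b @ step 1: {q2, q3}
  after a @ step 2: no successor for Q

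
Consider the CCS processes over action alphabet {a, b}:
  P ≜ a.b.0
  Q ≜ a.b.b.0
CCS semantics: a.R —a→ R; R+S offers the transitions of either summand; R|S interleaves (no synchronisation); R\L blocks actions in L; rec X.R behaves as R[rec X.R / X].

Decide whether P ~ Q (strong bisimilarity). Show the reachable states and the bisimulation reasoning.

P ≁ Q

LTS(P): 3 reachable states
  m0 = a.b.0 :: ··a··> m1
  m1 = b.0 :: ··b··> m2
  m2 = 0 :: ∅
LTS(Q): 4 reachable states
  n0 = a.b.b.0 :: ··a··> n1
  n1 = b.b.0 :: ··b··> n2
  n2 = b.0 :: ··b··> n3
  n3 = 0 :: ∅
Partition-refinement fixed point:
  B0 = {m0}
  B1 = {m1, n2}
  B2 = {m2, n3}
  B3 = {n0}
  B4 = {n1}
m0 ∈ B0, n0 ∈ B3 → different blocks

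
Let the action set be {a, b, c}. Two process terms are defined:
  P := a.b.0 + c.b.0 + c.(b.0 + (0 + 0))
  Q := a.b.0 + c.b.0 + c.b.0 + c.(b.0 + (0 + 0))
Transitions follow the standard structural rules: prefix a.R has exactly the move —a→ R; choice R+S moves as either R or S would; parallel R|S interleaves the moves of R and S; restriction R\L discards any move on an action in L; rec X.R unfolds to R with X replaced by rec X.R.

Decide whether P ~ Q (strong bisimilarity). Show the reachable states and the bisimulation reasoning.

P ~ Q

LTS(P): 4 reachable states
  u0 = a.b.0 + c.b.0 + c.(b.0 + (0 + 0)) → —a→ u1, —c→ u1, —c→ u2
  u1 = b.0 → —b→ u3
  u2 = b.0 + (0 + 0) → —b→ u3
  u3 = 0 → ∅
LTS(Q): 4 reachable states
  v0 = a.b.0 + c.b.0 + c.b.0 + c.(b.0 + (0 + 0)) → —a→ v1, —c→ v1, —c→ v2
  v1 = b.0 → —b→ v3
  v2 = b.0 + (0 + 0) → —b→ v3
  v3 = 0 → ∅
Bisimilarity quotient blocks:
  B0 = {u0, v0}
  B1 = {u1, u2, v1, v2}
  B2 = {u3, v3}
u0 ∈ B0, v0 ∈ B0 → same block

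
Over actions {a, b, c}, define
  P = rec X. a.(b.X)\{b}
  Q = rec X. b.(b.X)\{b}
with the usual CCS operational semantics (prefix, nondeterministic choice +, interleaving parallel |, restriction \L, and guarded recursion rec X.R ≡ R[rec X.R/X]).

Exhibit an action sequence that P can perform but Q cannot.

Reachable graph of P (2 states):
  u0 = rec X. a.(b.X)\{b} ⊢ -a-> u1
  u1 = (b.(rec X. a.(b.X)\{b}))\{b} ⊢ stopped
Reachable graph of Q (2 states):
  v0 = rec X. b.(b.X)\{b} ⊢ -b-> v1
  v1 = (b.(rec X. b.(b.X)\{b}))\{b} ⊢ stopped
Trace ⟨a⟩ through P, begin at {u0}:
  after a @ step 1: {u1}
  — P admits the full trace.
Trace ⟨a⟩ through Q, begin at {v0}:
  after a @ step 1: no successor for Q

a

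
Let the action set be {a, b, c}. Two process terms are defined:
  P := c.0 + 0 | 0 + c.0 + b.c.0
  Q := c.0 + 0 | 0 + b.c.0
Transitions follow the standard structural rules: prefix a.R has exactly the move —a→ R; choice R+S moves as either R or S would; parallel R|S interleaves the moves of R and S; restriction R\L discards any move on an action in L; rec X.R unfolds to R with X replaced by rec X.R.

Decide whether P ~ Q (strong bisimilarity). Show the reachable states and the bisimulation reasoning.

P's transition system — 3 states:
  u0 = c.0 + 0 | 0 + c.0 + b.c.0 → —b→ u1, —c→ u2
  u1 = c.0 → —c→ u2
  u2 = 0 → (no moves)
Q's transition system — 3 states:
  v0 = c.0 + 0 | 0 + b.c.0 → —b→ v1, —c→ v2
  v1 = c.0 → —c→ v2
  v2 = 0 → (no moves)
Coarsest stable partition (strong bisimilarity classes):
  B0 = {u0, v0}
  B1 = {u1, v1}
  B2 = {u2, v2}
u0 ∈ B0, v0 ∈ B0 → same block

YES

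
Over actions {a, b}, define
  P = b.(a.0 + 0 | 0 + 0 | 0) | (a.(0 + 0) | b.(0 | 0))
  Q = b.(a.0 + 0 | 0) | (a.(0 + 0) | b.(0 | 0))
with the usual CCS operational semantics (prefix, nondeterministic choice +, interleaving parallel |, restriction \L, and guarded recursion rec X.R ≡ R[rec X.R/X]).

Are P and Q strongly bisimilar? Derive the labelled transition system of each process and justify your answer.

LTS(P): 12 reachable states
  s0 = b.(a.0 + 0 | 0 + 0 | 0) | (a.(0 + 0) | b.(0 | 0)) → --a--▸ s1, --b--▸ s2, --b--▸ s3
  s1 = b.(a.0 + 0 | 0 + 0 | 0) | ((0 + 0) | b.(0 | 0)) → --b--▸ s4, --b--▸ s5
  s2 = (a.0 + 0 | 0 + 0 | 0) | (a.(0 + 0) | b.(0 | 0)) → --a--▸ s4, --a--▸ s6, --b--▸ s7
  s3 = b.(a.0 + 0 | 0 + 0 | 0) | (a.(0 + 0) | (0 | 0)) → --a--▸ s5, --b--▸ s7
  s4 = (a.0 + 0 | 0 + 0 | 0) | ((0 + 0) | b.(0 | 0)) → --a--▸ s8, --b--▸ s9
  s5 = b.(a.0 + 0 | 0 + 0 | 0) | ((0 + 0) | (0 | 0)) → --b--▸ s9
  s6 = 0 | (a.(0 + 0) | b.(0 | 0)) → --a--▸ s8, --b--▸ s10
  s7 = (a.0 + 0 | 0 + 0 | 0) | (a.(0 + 0) | (0 | 0)) → --a--▸ s10, --a--▸ s9
  s8 = 0 | ((0 + 0) | b.(0 | 0)) → --b--▸ s11
  s9 = (a.0 + 0 | 0 + 0 | 0) | ((0 + 0) | (0 | 0)) → --a--▸ s11
  s10 = 0 | (a.(0 + 0) | (0 | 0)) → --a--▸ s11
  s11 = 0 | ((0 + 0) | (0 | 0)) → (no moves)
LTS(Q): 12 reachable states
  t0 = b.(a.0 + 0 | 0) | (a.(0 + 0) | b.(0 | 0)) → --a--▸ t1, --b--▸ t2, --b--▸ t3
  t1 = b.(a.0 + 0 | 0) | ((0 + 0) | b.(0 | 0)) → --b--▸ t4, --b--▸ t5
  t2 = (a.0 + 0 | 0) | (a.(0 + 0) | b.(0 | 0)) → --a--▸ t4, --a--▸ t6, --b--▸ t7
  t3 = b.(a.0 + 0 | 0) | (a.(0 + 0) | (0 | 0)) → --a--▸ t5, --b--▸ t7
  t4 = (a.0 + 0 | 0) | ((0 + 0) | b.(0 | 0)) → --a--▸ t8, --b--▸ t9
  t5 = b.(a.0 + 0 | 0) | ((0 + 0) | (0 | 0)) → --b--▸ t9
  t6 = 0 | (a.(0 + 0) | b.(0 | 0)) → --a--▸ t8, --b--▸ t10
  t7 = (a.0 + 0 | 0) | (a.(0 + 0) | (0 | 0)) → --a--▸ t10, --a--▸ t9
  t8 = 0 | ((0 + 0) | b.(0 | 0)) → --b--▸ t11
  t9 = (a.0 + 0 | 0) | ((0 + 0) | (0 | 0)) → --a--▸ t11
  t10 = 0 | (a.(0 + 0) | (0 | 0)) → --a--▸ t11
  t11 = 0 | ((0 + 0) | (0 | 0)) → (no moves)
Bisimilarity quotient blocks:
  B0 = {s0, t0}
  B1 = {s1, t1}
  B2 = {s4, s6, t4, t6}
  B3 = {s8, t8}
  B4 = {s11, t11}
  B5 = {s10, s9, t10, t9}
  B6 = {s5, t5}
  B7 = {s3, t3}
  B8 = {s7, t7}
  B9 = {s2, t2}
s0 ∈ B0, t0 ∈ B0 → same block

YES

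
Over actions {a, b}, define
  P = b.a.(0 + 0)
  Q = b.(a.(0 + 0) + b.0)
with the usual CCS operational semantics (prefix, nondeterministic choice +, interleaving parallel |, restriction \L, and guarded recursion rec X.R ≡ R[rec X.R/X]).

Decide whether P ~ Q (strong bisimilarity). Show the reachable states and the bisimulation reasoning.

P ≁ Q

P's transition system — 3 states:
  u0 = b.a.(0 + 0) has moves ··b··> u1
  u1 = a.(0 + 0) has moves ··a··> u2
  u2 = 0 + 0 has moves ·
Q's transition system — 4 states:
  v0 = b.(a.(0 + 0) + b.0) has moves ··b··> v1
  v1 = a.(0 + 0) + b.0 has moves ··a··> v2, ··b··> v3
  v2 = 0 + 0 has moves ·
  v3 = 0 has moves ·
Bisimilarity quotient blocks:
  B0 = {u0}
  B1 = {u1}
  B2 = {u2, v2, v3}
  B3 = {v0}
  B4 = {v1}
u0 ∈ B0, v0 ∈ B3 → different blocks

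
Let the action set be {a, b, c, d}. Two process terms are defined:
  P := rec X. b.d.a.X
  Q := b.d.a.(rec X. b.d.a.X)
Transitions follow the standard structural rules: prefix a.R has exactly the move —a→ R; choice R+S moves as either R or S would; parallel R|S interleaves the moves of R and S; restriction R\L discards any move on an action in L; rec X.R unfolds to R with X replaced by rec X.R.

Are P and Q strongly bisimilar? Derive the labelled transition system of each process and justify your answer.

P's transition system — 3 states:
  p0 = rec X. b.d.a.X has moves ··b··> p1
  p1 = d.a.(rec X. b.d.a.X) has moves ··d··> p2
  p2 = a.(rec X. b.d.a.X) has moves ··a··> p0
Q's transition system — 4 states:
  q0 = b.d.a.(rec X. b.d.a.X) has moves ··b··> q1
  q1 = d.a.(rec X. b.d.a.X) has moves ··d··> q2
  q2 = a.(rec X. b.d.a.X) has moves ··a··> q3
  q3 = rec X. b.d.a.X has moves ··b··> q1
Bisimilarity quotient blocks:
  B0 = {p0, q0, q3}
  B1 = {p1, q1}
  B2 = {p2, q2}
p0 ∈ B0, q0 ∈ B0 → same block

YES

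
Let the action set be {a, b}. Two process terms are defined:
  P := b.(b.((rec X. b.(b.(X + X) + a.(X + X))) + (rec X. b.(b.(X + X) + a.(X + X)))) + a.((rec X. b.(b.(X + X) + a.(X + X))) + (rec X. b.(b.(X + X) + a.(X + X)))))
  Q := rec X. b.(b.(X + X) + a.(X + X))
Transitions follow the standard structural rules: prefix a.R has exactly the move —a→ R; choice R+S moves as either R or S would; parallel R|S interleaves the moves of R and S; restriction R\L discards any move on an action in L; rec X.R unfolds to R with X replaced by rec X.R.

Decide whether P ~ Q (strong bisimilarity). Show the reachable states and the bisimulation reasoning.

Reachable graph of P (3 states):
  p0 = b.(b.((rec X. b.(b.(X + X) + a.(X + X))) + (rec X. b.(b.(X + X) + a.(X + X)))) + a.((rec X. b.(b.(X + X) + a.(X + X))) + (rec X. b.(b.(X + X) + a.(X + X))))) | -b-> p1
  p1 = b.((rec X. b.(b.(X + X) + a.(X + X))) + (rec X. b.(b.(X + X) + a.(X + X)))) + a.((rec X. b.(b.(X + X) + a.(X + X))) + (rec X. b.(b.(X + X) + a.(X + X)))) | -a-> p2, -b-> p2
  p2 = (rec X. b.(b.(X + X) + a.(X + X))) + (rec X. b.(b.(X + X) + a.(X + X))) | -b-> p1
Reachable graph of Q (3 states):
  q0 = rec X. b.(b.(X + X) + a.(X + X)) | -b-> q1
  q1 = b.((rec X. b.(b.(X + X) + a.(X + X))) + (rec X. b.(b.(X + X) + a.(X + X)))) + a.((rec X. b.(b.(X + X) + a.(X + X))) + (rec X. b.(b.(X + X) + a.(X + X)))) | -a-> q2, -b-> q2
  q2 = (rec X. b.(b.(X + X) + a.(X + X))) + (rec X. b.(b.(X + X) + a.(X + X))) | -b-> q1
Coarsest stable partition (strong bisimilarity classes):
  B0 = {p0, p2, q0, q2}
  B1 = {p1, q1}
p0 ∈ B0, q0 ∈ B0 → same block

P ~ Q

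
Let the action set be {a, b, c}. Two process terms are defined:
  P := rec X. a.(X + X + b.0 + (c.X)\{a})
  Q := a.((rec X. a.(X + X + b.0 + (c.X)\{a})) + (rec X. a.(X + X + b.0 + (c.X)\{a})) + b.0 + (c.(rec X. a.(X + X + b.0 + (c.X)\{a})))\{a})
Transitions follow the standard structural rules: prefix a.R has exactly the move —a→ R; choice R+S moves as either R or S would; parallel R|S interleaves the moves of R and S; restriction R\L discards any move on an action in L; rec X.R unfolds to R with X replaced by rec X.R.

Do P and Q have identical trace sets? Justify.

Reachable graph of P (4 states):
  u0 = rec X. a.(X + X + b.0 + (c.X)\{a}) has moves ··a··> u1
  u1 = (rec X. a.(X + X + b.0 + (c.X)\{a})) + (rec X. a.(X + X + b.0 + (c.X)\{a})) + b.0 + (c.(rec X. a.(X + X + b.0 + (c.X)\{a})))\{a} has moves ··a··> u1, ··b··> u2, ··c··> u3
  u2 = 0 has moves ∅
  u3 = (rec X. a.(X + X + b.0 + (c.X)\{a}))\{a} has moves ∅
Reachable graph of Q (4 states):
  v0 = a.((rec X. a.(X + X + b.0 + (c.X)\{a})) + (rec X. a.(X + X + b.0 + (c.X)\{a})) + b.0 + (c.(rec X. a.(X + X + b.0 + (c.X)\{a})))\{a}) has moves ··a··> v1
  v1 = (rec X. a.(X + X + b.0 + (c.X)\{a})) + (rec X. a.(X + X + b.0 + (c.X)\{a})) + b.0 + (c.(rec X. a.(X + X + b.0 + (c.X)\{a})))\{a} has moves ··a··> v1, ··b··> v2, ··c··> v3
  v2 = 0 has moves ∅
  v3 = (rec X. a.(X + X + b.0 + (c.X)\{a}))\{a} has moves ∅
Coarsest stable partition (strong bisimilarity classes):
  B0 = {u0, v0}
  B1 = {u1, v1}
  B2 = {u2, u3, v2, v3}
u0 ∈ B0, v0 ∈ B0 → same block
Bisimilar ⇒ trace-equivalent.

trace-equivalent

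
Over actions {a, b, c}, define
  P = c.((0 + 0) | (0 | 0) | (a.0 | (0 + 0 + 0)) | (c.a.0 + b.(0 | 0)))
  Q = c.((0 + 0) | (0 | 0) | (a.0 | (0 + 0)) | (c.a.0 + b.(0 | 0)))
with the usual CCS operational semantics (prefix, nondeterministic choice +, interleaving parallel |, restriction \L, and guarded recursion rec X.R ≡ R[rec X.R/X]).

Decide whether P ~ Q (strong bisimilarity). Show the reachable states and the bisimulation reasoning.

bisimilar

LTS(P): 9 reachable states
  s0 = c.((0 + 0) | (0 | 0) | (a.0 | (0 + 0 + 0)) | (c.a.0 + b.(0 | 0))) has moves ··c··> s1
  s1 = (0 + 0) | (0 | 0) | (a.0 | (0 + 0 + 0)) | (c.a.0 + b.(0 | 0)) has moves ··a··> s2, ··b··> s3, ··c··> s4
  s2 = (0 + 0) | (0 | 0) | (0 | (0 + 0 + 0)) | (c.a.0 + b.(0 | 0)) has moves ··b··> s5, ··c··> s6
  s3 = (0 + 0) | (0 | 0) | (a.0 | (0 + 0 + 0)) | (0 | 0) has moves ··a··> s5
  s4 = (0 + 0) | (0 | 0) | (a.0 | (0 + 0 + 0)) | a.0 has moves ··a··> s6, ··a··> s7
  s5 = (0 + 0) | (0 | 0) | (0 | (0 + 0 + 0)) | (0 | 0) has moves ·
  s6 = (0 + 0) | (0 | 0) | (0 | (0 + 0 + 0)) | a.0 has moves ··a··> s8
  s7 = (0 + 0) | (0 | 0) | (a.0 | (0 + 0 + 0)) | 0 has moves ··a··> s8
  s8 = (0 + 0) | (0 | 0) | (0 | (0 + 0 + 0)) | 0 has moves ·
LTS(Q): 9 reachable states
  t0 = c.((0 + 0) | (0 | 0) | (a.0 | (0 + 0)) | (c.a.0 + b.(0 | 0))) has moves ··c··> t1
  t1 = (0 + 0) | (0 | 0) | (a.0 | (0 + 0)) | (c.a.0 + b.(0 | 0)) has moves ··a··> t2, ··b··> t3, ··c··> t4
  t2 = (0 + 0) | (0 | 0) | (0 | (0 + 0)) | (c.a.0 + b.(0 | 0)) has moves ··b··> t5, ··c··> t6
  t3 = (0 + 0) | (0 | 0) | (a.0 | (0 + 0)) | (0 | 0) has moves ··a··> t5
  t4 = (0 + 0) | (0 | 0) | (a.0 | (0 + 0)) | a.0 has moves ··a··> t6, ··a··> t7
  t5 = (0 + 0) | (0 | 0) | (0 | (0 + 0)) | (0 | 0) has moves ·
  t6 = (0 + 0) | (0 | 0) | (0 | (0 + 0)) | a.0 has moves ··a··> t8
  t7 = (0 + 0) | (0 | 0) | (a.0 | (0 + 0)) | 0 has moves ··a··> t8
  t8 = (0 + 0) | (0 | 0) | (0 | (0 + 0)) | 0 has moves ·
Coarsest stable partition (strong bisimilarity classes):
  B0 = {s0, t0}
  B1 = {s1, t1}
  B2 = {s4, t4}
  B3 = {s3, s6, s7, t3, t6, t7}
  B4 = {s5, s8, t5, t8}
  B5 = {s2, t2}
s0 ∈ B0, t0 ∈ B0 → same block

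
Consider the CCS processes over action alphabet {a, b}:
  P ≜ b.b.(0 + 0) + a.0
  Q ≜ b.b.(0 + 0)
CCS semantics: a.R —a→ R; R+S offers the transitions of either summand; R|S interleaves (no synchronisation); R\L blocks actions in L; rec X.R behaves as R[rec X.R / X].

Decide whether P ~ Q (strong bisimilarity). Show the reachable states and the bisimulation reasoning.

LTS(P): 4 reachable states
  u0 = b.b.(0 + 0) + a.0 → --a--▸ u1, --b--▸ u2
  u1 = 0 → deadlocked
  u2 = b.(0 + 0) → --b--▸ u3
  u3 = 0 + 0 → deadlocked
LTS(Q): 3 reachable states
  v0 = b.b.(0 + 0) → --b--▸ v1
  v1 = b.(0 + 0) → --b--▸ v2
  v2 = 0 + 0 → deadlocked
Partition-refinement fixed point:
  B0 = {u0}
  B1 = {u2, v1}
  B2 = {u1, u3, v2}
  B3 = {v0}
u0 ∈ B0, v0 ∈ B3 → different blocks

not bisimilar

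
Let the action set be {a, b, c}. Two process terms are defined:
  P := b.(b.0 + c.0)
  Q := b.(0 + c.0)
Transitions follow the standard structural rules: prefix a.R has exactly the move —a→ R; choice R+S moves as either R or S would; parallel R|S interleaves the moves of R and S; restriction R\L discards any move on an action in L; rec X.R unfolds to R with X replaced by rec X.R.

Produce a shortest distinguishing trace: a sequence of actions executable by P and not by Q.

bb

LTS(P): 3 reachable states
  u0 = b.(b.0 + c.0) ⊢ =b=> u1
  u1 = b.0 + c.0 ⊢ =b=> u2, =c=> u2
  u2 = 0 ⊢ deadlocked
LTS(Q): 3 reachable states
  v0 = b.(0 + c.0) ⊢ =b=> v1
  v1 = 0 + c.0 ⊢ =c=> v2
  v2 = 0 ⊢ deadlocked
Executing bb from P (initial set {u0}):
  step 1 (b): {u1}
  step 2 (b): {u2}
  — P admits the full trace.
Executing bb from Q (initial set {v0}):
  step 1 (b): {v1}
  step 2 (b): no successor for Q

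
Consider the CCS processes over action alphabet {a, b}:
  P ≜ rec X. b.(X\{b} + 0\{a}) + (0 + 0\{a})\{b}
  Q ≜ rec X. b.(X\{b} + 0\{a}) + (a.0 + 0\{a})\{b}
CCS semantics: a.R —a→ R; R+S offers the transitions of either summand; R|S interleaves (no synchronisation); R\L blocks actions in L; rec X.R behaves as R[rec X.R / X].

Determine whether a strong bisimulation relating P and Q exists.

NO

P's transition system — 2 states:
  m0 = rec X. b.(X\{b} + 0\{a}) + (0 + 0\{a})\{b} :: —b→ m1
  m1 = (rec X. b.(X\{b} + 0\{a}) + (0 + 0\{a})\{b})\{b} + 0\{a} :: ∅
Q's transition system — 4 states:
  n0 = rec X. b.(X\{b} + 0\{a}) + (a.0 + 0\{a})\{b} :: —a→ n1, —b→ n2
  n1 = 0\{b} :: ∅
  n2 = (rec X. b.(X\{b} + 0\{a}) + (a.0 + 0\{a})\{b})\{b} + 0\{a} :: —a→ n3
  n3 = 0\{b}\{b} :: ∅
Partition-refinement fixed point:
  B0 = {m0}
  B1 = {m1, n1, n3}
  B2 = {n0}
  B3 = {n2}
m0 ∈ B0, n0 ∈ B2 → different blocks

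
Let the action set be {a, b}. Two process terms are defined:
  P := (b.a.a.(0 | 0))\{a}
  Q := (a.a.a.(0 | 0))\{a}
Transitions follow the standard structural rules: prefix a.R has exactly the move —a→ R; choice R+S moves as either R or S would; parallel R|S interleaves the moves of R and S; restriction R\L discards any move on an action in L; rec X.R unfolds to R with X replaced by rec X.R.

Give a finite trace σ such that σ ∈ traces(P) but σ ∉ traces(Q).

b

LTS(P): 2 reachable states
  s0 = (b.a.a.(0 | 0))\{a} | --b--▸ s1
  s1 = (a.a.(0 | 0))\{a} | ∅
LTS(Q): 1 reachable states
  t0 = (a.a.a.(0 | 0))\{a} | ∅
Executing b from P (initial set {s0}):
  step 1 (b): {s1}
  ✓ P
Executing b from Q (initial set {t0}):
  step 1 (b): no successor for Q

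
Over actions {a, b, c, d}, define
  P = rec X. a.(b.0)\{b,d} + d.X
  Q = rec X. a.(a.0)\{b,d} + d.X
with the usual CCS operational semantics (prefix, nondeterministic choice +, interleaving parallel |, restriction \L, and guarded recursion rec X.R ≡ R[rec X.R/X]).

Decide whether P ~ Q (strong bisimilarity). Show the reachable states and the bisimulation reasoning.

P's transition system — 2 states:
  p0 = rec X. a.(b.0)\{b,d} + d.X | —a→ p1, —d→ p0
  p1 = (b.0)\{b,d} | ∅
Q's transition system — 3 states:
  q0 = rec X. a.(a.0)\{b,d} + d.X | —a→ q1, —d→ q0
  q1 = (a.0)\{b,d} | —a→ q2
  q2 = 0\{b,d} | ∅
Bisimilarity quotient blocks:
  B0 = {p0}
  B1 = {p1, q2}
  B2 = {q0}
  B3 = {q1}
p0 ∈ B0, q0 ∈ B2 → different blocks

P ≁ Q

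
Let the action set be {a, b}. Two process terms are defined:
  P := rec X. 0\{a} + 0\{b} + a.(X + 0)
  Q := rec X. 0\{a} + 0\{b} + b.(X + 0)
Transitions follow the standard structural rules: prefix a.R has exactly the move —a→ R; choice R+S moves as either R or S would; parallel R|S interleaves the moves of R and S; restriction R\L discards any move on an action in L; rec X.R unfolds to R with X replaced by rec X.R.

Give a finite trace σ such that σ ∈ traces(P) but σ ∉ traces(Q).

a

LTS(P): 2 reachable states
  m0 = rec X. 0\{a} + 0\{b} + a.(X + 0) ⊢ ··a··> m1
  m1 = (rec X. 0\{a} + 0\{b} + a.(X + 0)) + 0 ⊢ ··a··> m1
LTS(Q): 2 reachable states
  n0 = rec X. 0\{a} + 0\{b} + b.(X + 0) ⊢ ··b··> n1
  n1 = (rec X. 0\{a} + 0\{b} + b.(X + 0)) + 0 ⊢ ··b··> n1
Trace ⟨a⟩ through P, begin at {m0}:
  [1] a ⇒ {m1}
  — P admits the full trace.
Trace ⟨a⟩ through Q, begin at {n0}:
  [1] a ⇒ ∅ (Q stuck)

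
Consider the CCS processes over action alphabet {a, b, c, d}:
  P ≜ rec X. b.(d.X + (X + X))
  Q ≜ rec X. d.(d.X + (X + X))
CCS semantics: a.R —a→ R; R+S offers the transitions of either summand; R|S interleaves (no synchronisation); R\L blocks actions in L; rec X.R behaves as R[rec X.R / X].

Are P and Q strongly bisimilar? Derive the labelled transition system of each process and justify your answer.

NO

LTS(P): 2 reachable states
  u0 = rec X. b.(d.X + (X + X)) :: =b=> u1
  u1 = d.(rec X. b.(d.X + (X + X))) + ((rec X. b.(d.X + (X + X))) + (rec X. b.(d.X + (X + X)))) :: =b=> u1, =d=> u0
LTS(Q): 2 reachable states
  v0 = rec X. d.(d.X + (X + X)) :: =d=> v1
  v1 = d.(rec X. d.(d.X + (X + X))) + ((rec X. d.(d.X + (X + X))) + (rec X. d.(d.X + (X + X)))) :: =d=> v0, =d=> v1
Coarsest stable partition (strong bisimilarity classes):
  B0 = {u0}
  B1 = {u1}
  B2 = {v0, v1}
u0 ∈ B0, v0 ∈ B2 → different blocks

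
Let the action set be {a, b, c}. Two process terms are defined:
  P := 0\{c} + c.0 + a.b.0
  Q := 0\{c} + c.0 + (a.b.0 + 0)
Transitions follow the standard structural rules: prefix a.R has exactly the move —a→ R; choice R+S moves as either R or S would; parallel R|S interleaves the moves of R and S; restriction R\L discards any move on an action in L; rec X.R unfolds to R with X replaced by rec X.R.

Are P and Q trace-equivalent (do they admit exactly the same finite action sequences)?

YES

P's transition system — 3 states:
  m0 = 0\{c} + c.0 + a.b.0 ⊢ —a→ m1, —c→ m2
  m1 = b.0 ⊢ —b→ m2
  m2 = 0 ⊢ stopped
Q's transition system — 3 states:
  n0 = 0\{c} + c.0 + (a.b.0 + 0) ⊢ —a→ n1, —c→ n2
  n1 = b.0 ⊢ —b→ n2
  n2 = 0 ⊢ stopped
Bisimilarity quotient blocks:
  B0 = {m0, n0}
  B1 = {m1, n1}
  B2 = {m2, n2}
m0 ∈ B0, n0 ∈ B0 → same block
Bisimilar ⇒ trace-equivalent.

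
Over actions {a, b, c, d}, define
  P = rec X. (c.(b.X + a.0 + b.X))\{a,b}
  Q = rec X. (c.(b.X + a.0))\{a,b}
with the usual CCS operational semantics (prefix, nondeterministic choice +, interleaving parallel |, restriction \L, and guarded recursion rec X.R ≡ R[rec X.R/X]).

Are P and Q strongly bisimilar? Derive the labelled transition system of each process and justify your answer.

P's transition system — 2 states:
  p0 = rec X. (c.(b.X + a.0 + b.X))\{a,b} → =c=> p1
  p1 = (b.(rec X. (c.(b.X + a.0 + b.X))\{a,b}) + a.0 + b.(rec X. (c.(b.X + a.0 + b.X))\{a,b}))\{a,b} → ∅
Q's transition system — 2 states:
  q0 = rec X. (c.(b.X + a.0))\{a,b} → =c=> q1
  q1 = (b.(rec X. (c.(b.X + a.0))\{a,b}) + a.0)\{a,b} → ∅
Bisimilarity quotient blocks:
  B0 = {p0, q0}
  B1 = {p1, q1}
p0 ∈ B0, q0 ∈ B0 → same block

bisimilar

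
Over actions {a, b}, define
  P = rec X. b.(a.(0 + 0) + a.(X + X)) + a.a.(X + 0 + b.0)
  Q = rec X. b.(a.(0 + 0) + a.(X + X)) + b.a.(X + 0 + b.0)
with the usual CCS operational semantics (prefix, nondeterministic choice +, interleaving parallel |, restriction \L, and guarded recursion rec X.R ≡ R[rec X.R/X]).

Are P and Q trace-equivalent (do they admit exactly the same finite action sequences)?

P's transition system — 7 states:
  p0 = rec X. b.(a.(0 + 0) + a.(X + X)) + a.a.(X + 0 + b.0) → =a=> p1, =b=> p2
  p1 = a.((rec X. b.(a.(0 + 0) + a.(X + X)) + a.a.(X + 0 + b.0)) + 0 + b.0) → =a=> p3
  p2 = a.(0 + 0) + a.((rec X. b.(a.(0 + 0) + a.(X + X)) + a.a.(X + 0 + b.0)) + (rec X. b.(a.(0 + 0) + a.(X + X)) + a.a.(X + 0 + b.0))) → =a=> p4, =a=> p5
  p3 = (rec X. b.(a.(0 + 0) + a.(X + X)) + a.a.(X + 0 + b.0)) + 0 + b.0 → =a=> p1, =b=> p2, =b=> p6
  p4 = (rec X. b.(a.(0 + 0) + a.(X + X)) + a.a.(X + 0 + b.0)) + (rec X. b.(a.(0 + 0) + a.(X + X)) + a.a.(X + 0 + b.0)) → =a=> p1, =b=> p2
  p5 = 0 + 0 → deadlocked
  p6 = 0 → deadlocked
Q's transition system — 7 states:
  q0 = rec X. b.(a.(0 + 0) + a.(X + X)) + b.a.(X + 0 + b.0) → =b=> q1, =b=> q2
  q1 = a.((rec X. b.(a.(0 + 0) + a.(X + X)) + b.a.(X + 0 + b.0)) + 0 + b.0) → =a=> q3
  q2 = a.(0 + 0) + a.((rec X. b.(a.(0 + 0) + a.(X + X)) + b.a.(X + 0 + b.0)) + (rec X. b.(a.(0 + 0) + a.(X + X)) + b.a.(X + 0 + b.0))) → =a=> q4, =a=> q5
  q3 = (rec X. b.(a.(0 + 0) + a.(X + X)) + b.a.(X + 0 + b.0)) + 0 + b.0 → =b=> q1, =b=> q2, =b=> q6
  q4 = (rec X. b.(a.(0 + 0) + a.(X + X)) + b.a.(X + 0 + b.0)) + (rec X. b.(a.(0 + 0) + a.(X + X)) + b.a.(X + 0 + b.0)) → =b=> q1, =b=> q2
  q5 = 0 + 0 → deadlocked
  q6 = 0 → deadlocked
Trace ⟨a⟩ through P, begin at {p0}:
  step 1 (a): {p1}
  ✓ P
Trace ⟨a⟩ through Q, begin at {q0}:
  step 1 (a): ∅  — Q cannot continue

NO — witness ⟨a⟩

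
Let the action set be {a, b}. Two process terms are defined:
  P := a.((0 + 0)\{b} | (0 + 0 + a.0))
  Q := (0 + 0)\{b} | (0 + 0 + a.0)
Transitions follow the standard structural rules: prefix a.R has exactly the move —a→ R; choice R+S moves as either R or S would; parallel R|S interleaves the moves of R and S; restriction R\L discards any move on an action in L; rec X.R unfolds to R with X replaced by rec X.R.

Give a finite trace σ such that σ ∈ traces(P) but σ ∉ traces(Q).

P's transition system — 3 states:
  s0 = a.((0 + 0)\{b} | (0 + 0 + a.0)) has moves —a→ s1
  s1 = (0 + 0)\{b} | (0 + 0 + a.0) has moves —a→ s2
  s2 = (0 + 0)\{b} | 0 has moves (no moves)
Q's transition system — 2 states:
  t0 = (0 + 0)\{b} | (0 + 0 + a.0) has moves —a→ t1
  t1 = (0 + 0)\{b} | 0 has moves (no moves)
Trace ⟨aa⟩ through P, begin at {s0}:
  after a @ step 1: {s1}
  after a @ step 2: {s2}
  — P admits the full trace.
Trace ⟨aa⟩ through Q, begin at {t0}:
  after a @ step 1: {t1}
  after a @ step 2: no successor for Q

aa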